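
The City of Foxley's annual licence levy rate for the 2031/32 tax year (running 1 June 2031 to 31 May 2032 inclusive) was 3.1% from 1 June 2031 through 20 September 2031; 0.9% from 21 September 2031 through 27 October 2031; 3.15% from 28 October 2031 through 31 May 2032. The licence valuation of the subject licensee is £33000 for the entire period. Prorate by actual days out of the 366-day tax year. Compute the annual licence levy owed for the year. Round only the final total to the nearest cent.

£959.39

1 June – 20 September 2031: 112 days at 3.1% → £33000 × 3.1% × 112/366 = £313.0492
21 September – 27 October 2031: 37 days at 0.9% → £33000 × 0.9% × 37/366 = £30.0246
28 October 2031 – 31 May 2032: 217 days at 3.15% → £33000 × 3.15% × 217/366 = £616.3156
Total = £959.3893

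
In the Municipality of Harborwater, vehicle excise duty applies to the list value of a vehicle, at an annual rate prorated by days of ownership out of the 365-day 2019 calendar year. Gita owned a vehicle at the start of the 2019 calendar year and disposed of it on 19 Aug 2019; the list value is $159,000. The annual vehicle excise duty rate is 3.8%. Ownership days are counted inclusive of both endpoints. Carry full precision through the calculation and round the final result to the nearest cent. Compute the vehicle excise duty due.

Days held (1 Jan – 19 Aug 2019): 231 out of 365
Tax = $159,000 × 3.8% × 231/365 = $3,823.8411

$3,823.84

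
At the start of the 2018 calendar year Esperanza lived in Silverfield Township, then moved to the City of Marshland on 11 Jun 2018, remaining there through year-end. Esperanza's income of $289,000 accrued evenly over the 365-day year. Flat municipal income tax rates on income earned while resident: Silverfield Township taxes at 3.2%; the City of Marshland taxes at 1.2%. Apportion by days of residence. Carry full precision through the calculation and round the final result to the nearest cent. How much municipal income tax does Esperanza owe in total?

$6,017.53

Silverfield Township, 1 Jan – 10 Jun 2018: 161 days → $289,000 × 3.2% × 161/365 = $4,079.2548
The City of Marshland, 11 Jun – 31 Dec 2018: 204 days → $289,000 × 1.2% × 204/365 = $1,938.2795
Total = $6,017.5342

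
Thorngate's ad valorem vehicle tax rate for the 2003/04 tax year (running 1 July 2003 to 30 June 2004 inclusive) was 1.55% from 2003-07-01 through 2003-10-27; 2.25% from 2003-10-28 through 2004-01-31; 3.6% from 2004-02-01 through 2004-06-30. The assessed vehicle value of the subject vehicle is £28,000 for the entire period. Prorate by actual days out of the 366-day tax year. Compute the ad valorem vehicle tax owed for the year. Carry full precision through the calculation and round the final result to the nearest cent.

£722.22

2003-07-01 to 2003-10-27: 119 days at 1.55% → £28,000 × 1.55% × 119/366 = £141.1093
2003-10-28 to 2004-01-31: 96 days at 2.25% → £28,000 × 2.25% × 96/366 = £165.2459
2004-02-01 to 2004-06-30: 151 days at 3.6% → £28,000 × 3.6% × 151/366 = £415.8689
Total = £722.2240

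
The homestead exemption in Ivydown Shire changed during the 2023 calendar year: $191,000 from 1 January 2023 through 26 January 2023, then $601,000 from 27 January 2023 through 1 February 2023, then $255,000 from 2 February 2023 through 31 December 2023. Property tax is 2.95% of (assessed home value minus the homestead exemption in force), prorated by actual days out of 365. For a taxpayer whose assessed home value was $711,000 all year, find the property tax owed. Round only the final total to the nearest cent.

1 January – 26 January 2023: 26 days, exemption $191,000 → ($711,000 − $191,000) × 2.95% × 26/365 = $1,092.7123
27 January – 1 February 2023: 6 days, exemption $601,000 → ($711,000 − $601,000) × 2.95% × 6/365 = $53.3425
2 February – 31 December 2023: 333 days, exemption $255,000 → ($711,000 − $255,000) × 2.95% × 333/365 = $12,272.6466
Total = $13,418.7014

$13,418.70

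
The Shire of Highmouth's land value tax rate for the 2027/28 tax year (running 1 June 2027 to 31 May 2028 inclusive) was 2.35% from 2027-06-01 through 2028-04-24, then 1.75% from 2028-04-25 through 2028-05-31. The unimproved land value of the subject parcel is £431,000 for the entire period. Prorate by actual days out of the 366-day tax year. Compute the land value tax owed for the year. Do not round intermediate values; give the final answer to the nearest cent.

2027-06-01 to 2028-04-24: 329 days at 2.35% → £431,000 × 2.35% × 329/366 = £9,104.5806
2028-04-25 to 2028-05-31: 37 days at 1.75% → £431,000 × 1.75% × 37/366 = £762.4932
Total = £9,867.0738

£9,867.07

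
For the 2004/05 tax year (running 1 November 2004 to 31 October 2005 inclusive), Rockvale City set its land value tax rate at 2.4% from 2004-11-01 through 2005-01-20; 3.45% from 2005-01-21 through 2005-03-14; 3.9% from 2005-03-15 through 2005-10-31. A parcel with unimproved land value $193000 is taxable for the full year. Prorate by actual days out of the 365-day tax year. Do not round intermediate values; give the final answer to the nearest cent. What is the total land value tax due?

$6758.44

2004-11-01 to 2005-01-20: 81 days at 2.4% → $193000 × 2.4% × 81/365 = $1027.9233
2005-01-21 to 2005-03-14: 53 days at 3.45% → $193000 × 3.45% × 53/365 = $966.8507
2005-03-15 to 2005-10-31: 231 days at 3.9% → $193000 × 3.9% × 231/365 = $4763.6630
Total = $6758.4370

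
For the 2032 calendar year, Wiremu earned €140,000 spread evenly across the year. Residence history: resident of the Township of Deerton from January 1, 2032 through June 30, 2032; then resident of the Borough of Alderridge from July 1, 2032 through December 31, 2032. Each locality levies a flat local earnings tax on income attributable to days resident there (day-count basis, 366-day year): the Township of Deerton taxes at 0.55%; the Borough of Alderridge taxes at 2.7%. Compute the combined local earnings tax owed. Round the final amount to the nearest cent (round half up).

The Township of Deerton, January 1 – June 30, 2032: 182 days → €140,000 × 0.55% × 182/366 = €382.8962
The Borough of Alderridge, July 1 – December 31, 2032: 184 days → €140,000 × 2.7% × 184/366 = €1,900.3279
Total = €2,283.2240

€2,283.22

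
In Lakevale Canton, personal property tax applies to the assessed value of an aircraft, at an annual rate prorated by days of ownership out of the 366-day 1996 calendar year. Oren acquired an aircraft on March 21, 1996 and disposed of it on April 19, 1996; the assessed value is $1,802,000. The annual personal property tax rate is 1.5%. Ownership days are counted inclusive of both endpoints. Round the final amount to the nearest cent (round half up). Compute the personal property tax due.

Days held (March 21 – April 19, 1996): 30 out of 366
Tax = $1,802,000 × 1.5% × 30/366 = $2,215.5738

$2,215.57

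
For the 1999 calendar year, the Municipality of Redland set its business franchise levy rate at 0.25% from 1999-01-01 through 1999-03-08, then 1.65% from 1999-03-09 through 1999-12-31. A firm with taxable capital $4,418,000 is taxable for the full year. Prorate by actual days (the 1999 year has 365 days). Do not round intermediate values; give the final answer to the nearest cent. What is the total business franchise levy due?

$61,543.35

1999-01-01 to 1999-03-08: 67 days at 0.25% → $4,418,000 × 0.25% × 67/365 = $2,027.4384
1999-03-09 to 1999-12-31: 298 days at 1.65% → $4,418,000 × 1.65% × 298/365 = $59,515.9068
Total = $61,543.3452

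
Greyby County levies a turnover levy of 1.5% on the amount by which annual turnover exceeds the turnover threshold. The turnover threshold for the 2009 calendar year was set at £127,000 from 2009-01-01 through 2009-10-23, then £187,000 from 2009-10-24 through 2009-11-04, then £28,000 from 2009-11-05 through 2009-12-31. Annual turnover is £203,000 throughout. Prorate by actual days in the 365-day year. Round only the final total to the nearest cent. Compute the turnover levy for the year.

2009-01-01 to 2009-10-23: 296 days, exemption £127,000 → (£203,000 − £127,000) × 1.5% × 296/365 = £924.4932
2009-10-24 to 2009-11-04: 12 days, exemption £187,000 → (£203,000 − £187,000) × 1.5% × 12/365 = £7.8904
2009-11-05 to 2009-12-31: 57 days, exemption £28,000 → (£203,000 − £28,000) × 1.5% × 57/365 = £409.9315
Total = £1,342.3151

£1,342.32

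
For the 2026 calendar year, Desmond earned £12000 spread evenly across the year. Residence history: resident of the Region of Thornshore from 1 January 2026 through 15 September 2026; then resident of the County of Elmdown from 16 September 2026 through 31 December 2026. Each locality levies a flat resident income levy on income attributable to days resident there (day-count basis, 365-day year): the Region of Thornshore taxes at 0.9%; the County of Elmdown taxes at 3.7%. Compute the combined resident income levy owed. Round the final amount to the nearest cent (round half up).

£206.50

The Region of Thornshore, 1 January – 15 September 2026: 258 days → £12000 × 0.9% × 258/365 = £76.3397
The County of Elmdown, 16 September – 31 December 2026: 107 days → £12000 × 3.7% × 107/365 = £130.1589
Total = £206.4986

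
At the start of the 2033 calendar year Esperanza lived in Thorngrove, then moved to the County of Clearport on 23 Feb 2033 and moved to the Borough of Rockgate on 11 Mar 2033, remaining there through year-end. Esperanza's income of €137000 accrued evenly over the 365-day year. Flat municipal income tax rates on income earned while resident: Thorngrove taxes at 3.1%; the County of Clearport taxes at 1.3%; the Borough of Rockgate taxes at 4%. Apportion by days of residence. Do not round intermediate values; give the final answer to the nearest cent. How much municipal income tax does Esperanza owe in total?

Thorngrove, 1 Jan – 22 Feb 2033: 53 days → €137000 × 3.1% × 53/365 = €616.6877
The County of Clearport, 23 Feb – 10 Mar 2033: 16 days → €137000 × 1.3% × 16/365 = €78.0712
The Borough of Rockgate, 11 Mar – 31 Dec 2033: 296 days → €137000 × 4% × 296/365 = €4444.0548
Total = €5138.8137

€5138.81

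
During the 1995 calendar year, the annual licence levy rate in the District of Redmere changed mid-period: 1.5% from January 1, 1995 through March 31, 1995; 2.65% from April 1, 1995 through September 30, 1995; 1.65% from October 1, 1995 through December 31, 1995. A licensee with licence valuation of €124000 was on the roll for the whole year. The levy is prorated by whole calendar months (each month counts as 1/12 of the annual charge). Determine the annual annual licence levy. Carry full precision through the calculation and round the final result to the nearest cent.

January 1 – March 31, 1995: 3 months at 1.5% → €124000 × 1.5% × 3/12 = €465.0000
April 1 – September 30, 1995: 6 months at 2.65% → €124000 × 2.65% × 6/12 = €1643.0000
October 1 – December 31, 1995: 3 months at 1.65% → €124000 × 1.65% × 3/12 = €511.5000
Total = €2619.5000

€2619.50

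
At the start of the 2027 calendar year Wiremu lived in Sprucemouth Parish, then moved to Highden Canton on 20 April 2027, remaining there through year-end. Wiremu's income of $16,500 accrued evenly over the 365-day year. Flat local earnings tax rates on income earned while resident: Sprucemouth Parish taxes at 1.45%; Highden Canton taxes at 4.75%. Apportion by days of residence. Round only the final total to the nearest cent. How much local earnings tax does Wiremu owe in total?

$621.15

Sprucemouth Parish, 1 January – 19 April 2027: 109 days → $16,500 × 1.45% × 109/365 = $71.4473
Highden Canton, 20 April – 31 December 2027: 256 days → $16,500 × 4.75% × 256/365 = $549.6986
Total = $621.1459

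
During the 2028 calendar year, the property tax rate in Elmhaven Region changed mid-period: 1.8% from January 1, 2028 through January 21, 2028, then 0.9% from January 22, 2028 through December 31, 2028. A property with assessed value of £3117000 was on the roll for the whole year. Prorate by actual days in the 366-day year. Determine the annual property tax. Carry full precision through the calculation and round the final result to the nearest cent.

£29662.60

January 1 – January 21, 2028: 21 days at 1.8% → £3117000 × 1.8% × 21/366 = £3219.1967
January 22 – December 31, 2028: 345 days at 0.9% → £3117000 × 0.9% × 345/366 = £26443.4016
Total = £29662.5984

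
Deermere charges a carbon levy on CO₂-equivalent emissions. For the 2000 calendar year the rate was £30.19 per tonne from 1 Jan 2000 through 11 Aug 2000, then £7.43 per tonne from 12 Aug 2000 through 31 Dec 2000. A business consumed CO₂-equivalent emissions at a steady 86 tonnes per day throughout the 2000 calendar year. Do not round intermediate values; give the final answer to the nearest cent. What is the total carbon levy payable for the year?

1 Jan – 11 Aug 2000: 224 days × 86 tonnes/day = 19,264 tonnes at £30.19/tonne → £581580.16
12 Aug – 31 Dec 2000: 142 days × 86 tonnes/day = 12,212 tonnes at £7.43/tonne → £90735.16

£672315.32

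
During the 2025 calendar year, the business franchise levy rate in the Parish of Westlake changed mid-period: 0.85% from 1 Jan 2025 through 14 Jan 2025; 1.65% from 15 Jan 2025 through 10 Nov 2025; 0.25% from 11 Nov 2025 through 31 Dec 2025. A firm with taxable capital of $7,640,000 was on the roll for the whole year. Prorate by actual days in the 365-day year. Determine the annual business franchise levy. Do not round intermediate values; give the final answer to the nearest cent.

$108,770.58

1 Jan – 14 Jan 2025: 14 days at 0.85% → $7,640,000 × 0.85% × 14/365 = $2,490.8493
15 Jan – 10 Nov 2025: 300 days at 1.65% → $7,640,000 × 1.65% × 300/365 = $103,610.9589
11 Nov – 31 Dec 2025: 51 days at 0.25% → $7,640,000 × 0.25% × 51/365 = $2,668.7671
Total = $108,770.5753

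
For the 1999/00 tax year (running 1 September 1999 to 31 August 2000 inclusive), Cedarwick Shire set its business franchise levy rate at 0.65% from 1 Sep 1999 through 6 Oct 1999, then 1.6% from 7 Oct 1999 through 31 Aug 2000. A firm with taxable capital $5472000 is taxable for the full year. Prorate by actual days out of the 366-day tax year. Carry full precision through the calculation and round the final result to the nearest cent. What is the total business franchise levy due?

$82438.82

1 Sep – 6 Oct 1999: 36 days at 0.65% → $5472000 × 0.65% × 36/366 = $3498.4918
7 Oct 1999 – 31 Aug 2000: 330 days at 1.6% → $5472000 × 1.6% × 330/366 = $78940.3279
Total = $82438.8197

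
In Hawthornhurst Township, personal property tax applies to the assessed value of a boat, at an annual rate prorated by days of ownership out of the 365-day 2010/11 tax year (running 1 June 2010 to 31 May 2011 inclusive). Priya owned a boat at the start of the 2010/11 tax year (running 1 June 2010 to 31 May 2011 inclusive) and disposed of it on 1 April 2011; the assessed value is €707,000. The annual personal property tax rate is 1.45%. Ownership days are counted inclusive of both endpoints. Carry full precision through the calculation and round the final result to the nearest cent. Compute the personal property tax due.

Days held (1 June 2010 – 1 April 2011): 305 out of 365
Tax = €707,000 × 1.45% × 305/365 = €8,566.3219

€8,566.32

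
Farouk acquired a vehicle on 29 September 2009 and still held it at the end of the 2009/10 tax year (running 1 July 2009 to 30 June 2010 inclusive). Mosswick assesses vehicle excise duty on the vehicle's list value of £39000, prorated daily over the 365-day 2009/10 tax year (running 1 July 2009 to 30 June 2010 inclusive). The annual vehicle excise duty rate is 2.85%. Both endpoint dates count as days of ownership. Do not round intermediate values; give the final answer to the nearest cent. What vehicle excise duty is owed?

£837.43

Days held (29 September 2009 – 30 June 2010): 275 out of 365
Tax = £39000 × 2.85% × 275/365 = £837.4315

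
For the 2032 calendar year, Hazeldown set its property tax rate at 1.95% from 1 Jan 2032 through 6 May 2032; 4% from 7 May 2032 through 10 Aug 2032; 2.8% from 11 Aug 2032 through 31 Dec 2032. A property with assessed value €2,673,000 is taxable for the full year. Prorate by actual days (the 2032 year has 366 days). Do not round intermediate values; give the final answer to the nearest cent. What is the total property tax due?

€75,373.49

1 Jan – 6 May 2032: 127 days at 1.95% → €2,673,000 × 1.95% × 127/366 = €18,086.5697
7 May – 10 Aug 2032: 96 days at 4% → €2,673,000 × 4% × 96/366 = €28,044.5902
11 Aug – 31 Dec 2032: 143 days at 2.8% → €2,673,000 × 2.8% × 143/366 = €29,242.3279
Total = €75,373.4877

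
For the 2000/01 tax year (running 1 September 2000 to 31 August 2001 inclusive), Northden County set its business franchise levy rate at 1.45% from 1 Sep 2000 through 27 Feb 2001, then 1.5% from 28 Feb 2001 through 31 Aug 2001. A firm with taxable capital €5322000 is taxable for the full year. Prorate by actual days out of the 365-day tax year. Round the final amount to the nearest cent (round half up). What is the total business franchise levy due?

€78517.73

1 Sep 2000 – 27 Feb 2001: 180 days at 1.45% → €5322000 × 1.45% × 180/365 = €38055.9452
28 Feb – 31 Aug 2001: 185 days at 1.5% → €5322000 × 1.5% × 185/365 = €40461.7808
Total = €78517.7260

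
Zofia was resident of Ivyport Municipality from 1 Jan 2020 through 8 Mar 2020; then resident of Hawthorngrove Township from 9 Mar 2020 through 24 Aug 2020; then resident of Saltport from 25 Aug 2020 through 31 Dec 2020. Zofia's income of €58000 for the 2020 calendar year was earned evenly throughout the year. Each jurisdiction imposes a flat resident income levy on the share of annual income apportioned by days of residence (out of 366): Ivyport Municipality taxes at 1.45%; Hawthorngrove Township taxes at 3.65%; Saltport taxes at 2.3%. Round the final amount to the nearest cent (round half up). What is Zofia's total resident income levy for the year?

Ivyport Municipality, 1 Jan – 8 Mar 2020: 68 days → €58000 × 1.45% × 68/366 = €156.2514
Hawthorngrove Township, 9 Mar – 24 Aug 2020: 169 days → €58000 × 3.65% × 169/366 = €977.5219
Saltport, 25 Aug – 31 Dec 2020: 129 days → €58000 × 2.3% × 129/366 = €470.1803
Total = €1603.9536

€1603.95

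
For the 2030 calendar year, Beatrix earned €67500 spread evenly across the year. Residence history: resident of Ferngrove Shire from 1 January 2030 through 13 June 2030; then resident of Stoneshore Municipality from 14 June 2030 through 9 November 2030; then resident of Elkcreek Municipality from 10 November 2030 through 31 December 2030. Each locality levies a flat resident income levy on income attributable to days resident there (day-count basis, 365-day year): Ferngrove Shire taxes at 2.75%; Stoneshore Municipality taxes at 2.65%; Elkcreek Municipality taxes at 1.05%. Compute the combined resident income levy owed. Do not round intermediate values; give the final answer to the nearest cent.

Ferngrove Shire, 1 January – 13 June 2030: 164 days → €67500 × 2.75% × 164/365 = €834.0411
Stoneshore Municipality, 14 June – 9 November 2030: 149 days → €67500 × 2.65% × 149/365 = €730.2021
Elkcreek Municipality, 10 November – 31 December 2030: 52 days → €67500 × 1.05% × 52/365 = €100.9726
Total = €1665.2158

€1665.22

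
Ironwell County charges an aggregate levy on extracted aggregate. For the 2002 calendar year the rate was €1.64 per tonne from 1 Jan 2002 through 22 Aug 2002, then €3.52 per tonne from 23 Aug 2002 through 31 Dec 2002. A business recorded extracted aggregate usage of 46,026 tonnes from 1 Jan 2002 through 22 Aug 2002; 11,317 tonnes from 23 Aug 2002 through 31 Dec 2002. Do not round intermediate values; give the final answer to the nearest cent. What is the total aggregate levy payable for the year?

1 Jan – 22 Aug 2002: 46,026 tonnes at €1.64/tonne → €75482.64
23 Aug – 31 Dec 2002: 11,317 tonnes at €3.52/tonne → €39835.84

€115318.48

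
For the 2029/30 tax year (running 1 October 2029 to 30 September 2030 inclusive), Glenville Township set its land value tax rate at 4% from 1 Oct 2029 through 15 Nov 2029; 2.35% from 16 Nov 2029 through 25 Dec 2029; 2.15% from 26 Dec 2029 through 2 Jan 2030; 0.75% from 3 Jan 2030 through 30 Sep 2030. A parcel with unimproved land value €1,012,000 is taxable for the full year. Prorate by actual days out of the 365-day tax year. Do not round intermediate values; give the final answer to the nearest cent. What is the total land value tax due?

1 Oct – 15 Nov 2029: 46 days at 4% → €1,012,000 × 4% × 46/365 = €5,101.5890
16 Nov – 25 Dec 2029: 40 days at 2.35% → €1,012,000 × 2.35% × 40/365 = €2,606.2466
26 Dec 2029 – 2 Jan 2030: 8 days at 2.15% → €1,012,000 × 2.15% × 8/365 = €476.8877
3 Jan – 30 Sep 2030: 271 days at 0.75% → €1,012,000 × 0.75% × 271/365 = €5,635.3151
Total = €13,820.0384

€13,820.04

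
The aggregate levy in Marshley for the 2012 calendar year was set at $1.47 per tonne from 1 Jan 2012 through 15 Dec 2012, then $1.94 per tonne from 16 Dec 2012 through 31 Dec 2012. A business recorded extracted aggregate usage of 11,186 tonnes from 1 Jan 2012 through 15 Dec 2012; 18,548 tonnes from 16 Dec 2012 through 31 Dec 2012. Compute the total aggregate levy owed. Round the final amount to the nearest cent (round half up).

$52426.54

1 Jan – 15 Dec 2012: 11,186 tonnes at $1.47/tonne → $16443.42
16 Dec – 31 Dec 2012: 18,548 tonnes at $1.94/tonne → $35983.12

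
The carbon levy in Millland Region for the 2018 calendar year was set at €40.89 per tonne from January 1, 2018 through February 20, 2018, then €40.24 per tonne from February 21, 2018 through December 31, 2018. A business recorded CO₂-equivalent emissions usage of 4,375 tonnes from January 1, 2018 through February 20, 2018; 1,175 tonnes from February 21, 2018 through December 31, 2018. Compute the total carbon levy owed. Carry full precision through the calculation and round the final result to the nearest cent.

January 1 – February 20, 2018: 4,375 tonnes at €40.89/tonne → €178,893.75
February 21 – December 31, 2018: 1,175 tonnes at €40.24/tonne → €47,282.00

€226,175.75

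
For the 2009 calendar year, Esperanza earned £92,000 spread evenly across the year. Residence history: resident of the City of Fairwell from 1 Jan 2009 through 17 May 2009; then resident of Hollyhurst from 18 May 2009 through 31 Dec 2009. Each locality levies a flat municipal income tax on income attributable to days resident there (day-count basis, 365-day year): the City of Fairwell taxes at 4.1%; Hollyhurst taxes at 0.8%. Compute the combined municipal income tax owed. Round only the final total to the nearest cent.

£1,875.54

The City of Fairwell, 1 Jan – 17 May 2009: 137 days → £92,000 × 4.1% × 137/365 = £1,415.7918
Hollyhurst, 18 May – 31 Dec 2009: 228 days → £92,000 × 0.8% × 228/365 = £459.7479
Total = £1,875.5397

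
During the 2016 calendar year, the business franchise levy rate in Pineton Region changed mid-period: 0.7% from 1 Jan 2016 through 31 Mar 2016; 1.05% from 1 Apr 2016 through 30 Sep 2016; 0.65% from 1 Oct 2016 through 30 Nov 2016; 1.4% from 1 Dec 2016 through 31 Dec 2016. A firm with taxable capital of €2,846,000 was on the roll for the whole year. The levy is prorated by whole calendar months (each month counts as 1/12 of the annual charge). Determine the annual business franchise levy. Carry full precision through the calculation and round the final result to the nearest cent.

€26,325.50

1 Jan – 31 Mar 2016: 3 months at 0.7% → €2,846,000 × 0.7% × 3/12 = €4,980.5000
1 Apr – 30 Sep 2016: 6 months at 1.05% → €2,846,000 × 1.05% × 6/12 = €14,941.5000
1 Oct – 30 Nov 2016: 2 months at 0.65% → €2,846,000 × 0.65% × 2/12 = €3,083.1667
1 Dec – 31 Dec 2016: 1 month at 1.4% → €2,846,000 × 1.4% × 1/12 = €3,320.3333
Total = €26,325.5000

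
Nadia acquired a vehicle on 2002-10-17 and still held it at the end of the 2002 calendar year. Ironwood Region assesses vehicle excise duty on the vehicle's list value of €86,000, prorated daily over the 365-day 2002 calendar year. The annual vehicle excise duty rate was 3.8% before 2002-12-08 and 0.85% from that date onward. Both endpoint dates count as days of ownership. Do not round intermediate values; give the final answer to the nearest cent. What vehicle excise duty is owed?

€513.64

2002-10-17 to 2002-12-07: 52 days at 3.8% → €86,000 × 3.8% × 52/365 = €465.5781
2002-12-08 to 2002-12-31: 24 days at 0.85% → €86,000 × 0.85% × 24/365 = €48.0658
Total = €513.6438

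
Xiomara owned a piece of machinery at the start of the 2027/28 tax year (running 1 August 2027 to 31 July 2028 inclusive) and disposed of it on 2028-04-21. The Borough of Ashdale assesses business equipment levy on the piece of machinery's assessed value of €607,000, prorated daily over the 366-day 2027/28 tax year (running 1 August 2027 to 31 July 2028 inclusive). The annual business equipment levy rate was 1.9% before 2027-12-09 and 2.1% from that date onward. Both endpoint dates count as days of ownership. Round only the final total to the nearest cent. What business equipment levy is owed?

2027-08-01 to 2027-12-08: 130 days at 1.9% → €607,000 × 1.9% × 130/366 = €4,096.4208
2027-12-09 to 2028-04-21: 135 days at 2.1% → €607,000 × 2.1% × 135/366 = €4,701.7623
Total = €8,798.1831

€8,798.18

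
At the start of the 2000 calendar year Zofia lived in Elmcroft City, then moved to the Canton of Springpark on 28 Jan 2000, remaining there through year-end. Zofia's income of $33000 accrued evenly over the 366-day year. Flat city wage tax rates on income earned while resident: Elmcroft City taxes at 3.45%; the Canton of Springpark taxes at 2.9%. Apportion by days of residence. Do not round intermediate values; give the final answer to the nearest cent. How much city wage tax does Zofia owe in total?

Elmcroft City, 1 Jan – 27 Jan 2000: 27 days → $33000 × 3.45% × 27/366 = $83.9877
The Canton of Springpark, 28 Jan – 31 Dec 2000: 339 days → $33000 × 2.9% × 339/366 = $886.4016
Total = $970.3893

$970.39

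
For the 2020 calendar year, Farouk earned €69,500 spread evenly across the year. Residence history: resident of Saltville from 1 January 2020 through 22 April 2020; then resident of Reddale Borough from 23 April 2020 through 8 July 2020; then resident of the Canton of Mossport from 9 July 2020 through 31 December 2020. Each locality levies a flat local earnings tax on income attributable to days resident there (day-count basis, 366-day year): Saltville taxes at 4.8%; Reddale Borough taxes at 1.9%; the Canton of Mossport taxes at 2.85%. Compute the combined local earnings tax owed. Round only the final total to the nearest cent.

€2,260.27

Saltville, 1 January – 22 April 2020: 113 days → €69,500 × 4.8% × 113/366 = €1,029.9672
Reddale Borough, 23 April – 8 July 2020: 77 days → €69,500 × 1.9% × 77/366 = €277.8101
The Canton of Mossport, 9 July – 31 December 2020: 176 days → €69,500 × 2.85% × 176/366 = €952.4918
Total = €2,260.2691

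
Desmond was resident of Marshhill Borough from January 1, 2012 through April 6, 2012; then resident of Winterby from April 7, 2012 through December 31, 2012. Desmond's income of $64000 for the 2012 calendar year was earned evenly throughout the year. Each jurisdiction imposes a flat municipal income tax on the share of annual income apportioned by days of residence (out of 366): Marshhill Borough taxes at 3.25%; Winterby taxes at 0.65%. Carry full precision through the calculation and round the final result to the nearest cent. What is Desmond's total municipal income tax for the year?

$857.01

Marshhill Borough, January 1 – April 6, 2012: 97 days → $64000 × 3.25% × 97/366 = $551.2568
Winterby, April 7 – December 31, 2012: 269 days → $64000 × 0.65% × 269/366 = $305.7486
Total = $857.0055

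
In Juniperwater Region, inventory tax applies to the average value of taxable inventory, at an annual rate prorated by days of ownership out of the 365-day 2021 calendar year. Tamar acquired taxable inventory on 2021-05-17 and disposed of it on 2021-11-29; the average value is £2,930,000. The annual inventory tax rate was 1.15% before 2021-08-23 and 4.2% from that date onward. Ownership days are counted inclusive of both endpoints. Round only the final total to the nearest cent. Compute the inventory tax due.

2021-05-17 to 2021-08-22: 98 days at 1.15% → £2,930,000 × 1.15% × 98/365 = £9,046.8767
2021-08-23 to 2021-11-29: 99 days at 4.2% → £2,930,000 × 4.2% × 99/365 = £33,377.9178
Total = £42,424.7945

£42,424.79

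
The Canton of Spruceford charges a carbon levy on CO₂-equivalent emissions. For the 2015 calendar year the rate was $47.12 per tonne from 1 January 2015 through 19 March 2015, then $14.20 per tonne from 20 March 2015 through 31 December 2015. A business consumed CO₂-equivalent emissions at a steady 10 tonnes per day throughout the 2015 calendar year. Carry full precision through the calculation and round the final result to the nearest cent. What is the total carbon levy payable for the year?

$77,507.60

1 January – 19 March 2015: 78 days × 10 tonnes/day = 780 tonnes at $47.12/tonne → $36,753.60
20 March – 31 December 2015: 287 days × 10 tonnes/day = 2,870 tonnes at $14.20/tonne → $40,754.00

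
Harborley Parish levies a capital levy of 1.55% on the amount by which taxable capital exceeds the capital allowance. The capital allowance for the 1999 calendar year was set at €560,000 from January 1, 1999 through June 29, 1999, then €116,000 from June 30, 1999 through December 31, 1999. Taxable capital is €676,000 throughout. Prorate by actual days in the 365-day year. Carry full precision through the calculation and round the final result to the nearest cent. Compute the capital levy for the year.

January 1 – June 29, 1999: 180 days, exemption €560,000 → (€676,000 − €560,000) × 1.55% × 180/365 = €886.6849
June 30 – December 31, 1999: 185 days, exemption €116,000 → (€676,000 − €116,000) × 1.55% × 185/365 = €4,399.4521
Total = €5,286.1370

€5,286.14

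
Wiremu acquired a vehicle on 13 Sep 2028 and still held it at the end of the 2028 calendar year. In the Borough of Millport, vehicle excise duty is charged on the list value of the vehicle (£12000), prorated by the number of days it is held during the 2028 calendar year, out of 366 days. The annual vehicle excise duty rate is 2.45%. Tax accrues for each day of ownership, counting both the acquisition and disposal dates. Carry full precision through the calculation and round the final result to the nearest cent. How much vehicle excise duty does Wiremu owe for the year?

Days held (13 Sep – 31 Dec 2028): 110 out of 366
Tax = £12000 × 2.45% × 110/366 = £88.3607

£88.36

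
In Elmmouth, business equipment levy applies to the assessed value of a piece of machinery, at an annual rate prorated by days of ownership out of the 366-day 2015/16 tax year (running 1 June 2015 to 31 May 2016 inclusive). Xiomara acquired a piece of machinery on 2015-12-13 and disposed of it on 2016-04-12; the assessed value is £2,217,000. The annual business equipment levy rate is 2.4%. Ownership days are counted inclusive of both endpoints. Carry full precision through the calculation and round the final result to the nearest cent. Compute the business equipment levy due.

£17,736.00

Days held (2015-12-13 to 2016-04-12): 122 out of 366
Tax = £2,217,000 × 2.4% × 122/366 = £17,736.0000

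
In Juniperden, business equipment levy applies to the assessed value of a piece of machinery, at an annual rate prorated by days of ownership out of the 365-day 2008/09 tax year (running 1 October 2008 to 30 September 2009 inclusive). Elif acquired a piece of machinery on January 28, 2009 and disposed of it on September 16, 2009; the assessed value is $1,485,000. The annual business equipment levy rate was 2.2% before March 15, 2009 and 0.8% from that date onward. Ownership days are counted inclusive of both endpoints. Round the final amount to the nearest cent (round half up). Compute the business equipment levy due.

January 28 – March 14, 2009: 46 days at 2.2% → $1,485,000 × 2.2% × 46/365 = $4,117.3151
March 15 – September 16, 2009: 186 days at 0.8% → $1,485,000 × 0.8% × 186/365 = $6,053.9178
Total = $10,171.2329

$10,171.23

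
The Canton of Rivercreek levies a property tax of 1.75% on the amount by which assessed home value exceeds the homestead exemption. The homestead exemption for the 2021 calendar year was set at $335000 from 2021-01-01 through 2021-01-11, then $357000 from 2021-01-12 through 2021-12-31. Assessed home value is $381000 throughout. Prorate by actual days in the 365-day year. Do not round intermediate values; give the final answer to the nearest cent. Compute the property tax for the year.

$431.60

2021-01-01 to 2021-01-11: 11 days, exemption $335000 → ($381000 − $335000) × 1.75% × 11/365 = $24.2603
2021-01-12 to 2021-12-31: 354 days, exemption $357000 → ($381000 − $357000) × 1.75% × 354/365 = $407.3425
Total = $431.6027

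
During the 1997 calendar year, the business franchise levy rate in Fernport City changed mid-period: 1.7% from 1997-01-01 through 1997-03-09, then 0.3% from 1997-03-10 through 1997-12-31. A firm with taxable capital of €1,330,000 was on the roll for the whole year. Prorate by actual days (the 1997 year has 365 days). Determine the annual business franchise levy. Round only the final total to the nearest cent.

€7,458.93

1997-01-01 to 1997-03-09: 68 days at 1.7% → €1,330,000 × 1.7% × 68/365 = €4,212.2740
1997-03-10 to 1997-12-31: 297 days at 0.3% → €1,330,000 × 0.3% × 297/365 = €3,246.6575
Total = €7,458.9315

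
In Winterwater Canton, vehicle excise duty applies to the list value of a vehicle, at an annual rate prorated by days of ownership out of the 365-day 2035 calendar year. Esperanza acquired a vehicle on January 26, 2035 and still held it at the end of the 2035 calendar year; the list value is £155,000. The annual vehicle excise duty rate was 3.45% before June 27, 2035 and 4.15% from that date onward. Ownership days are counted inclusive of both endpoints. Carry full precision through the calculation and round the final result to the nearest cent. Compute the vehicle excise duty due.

£5,540.08

January 26 – June 26, 2035: 152 days at 3.45% → £155,000 × 3.45% × 152/365 = £2,226.9041
June 27 – December 31, 2035: 188 days at 4.15% → £155,000 × 4.15% × 188/365 = £3,313.1781
Total = £5,540.0822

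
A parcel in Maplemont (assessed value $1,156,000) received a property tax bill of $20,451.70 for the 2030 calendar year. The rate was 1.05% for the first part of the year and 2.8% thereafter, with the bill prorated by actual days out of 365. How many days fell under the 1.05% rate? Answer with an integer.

Let d = days at the first rate; then 365 − d days at the second rate.
$1,156,000 × [1.05%·d + 2.8%·(365−d)] / 365 = $20,451.70
Solving gives d = 215, so the new rate took effect on 4 August 2030.

215 days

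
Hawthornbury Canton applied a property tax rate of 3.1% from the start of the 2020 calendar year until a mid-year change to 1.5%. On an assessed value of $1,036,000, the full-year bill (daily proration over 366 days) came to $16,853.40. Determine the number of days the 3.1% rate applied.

29 days

Let d = days at the first rate; then 366 − d days at the second rate.
$1,036,000 × [3.1%·d + 1.5%·(366−d)] / 366 = $16,853.40
Solving gives d = 29, so the new rate took effect on 30 January 2020.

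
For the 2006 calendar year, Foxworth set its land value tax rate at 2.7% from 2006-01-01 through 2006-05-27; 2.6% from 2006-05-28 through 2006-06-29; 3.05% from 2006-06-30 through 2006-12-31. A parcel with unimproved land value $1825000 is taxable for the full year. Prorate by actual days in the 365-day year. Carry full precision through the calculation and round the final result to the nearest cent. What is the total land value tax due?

2006-01-01 to 2006-05-27: 147 days at 2.7% → $1825000 × 2.7% × 147/365 = $19845.0000
2006-05-28 to 2006-06-29: 33 days at 2.6% → $1825000 × 2.6% × 33/365 = $4290.0000
2006-06-30 to 2006-12-31: 185 days at 3.05% → $1825000 × 3.05% × 185/365 = $28212.5000
Total = $52347.5000

$52347.50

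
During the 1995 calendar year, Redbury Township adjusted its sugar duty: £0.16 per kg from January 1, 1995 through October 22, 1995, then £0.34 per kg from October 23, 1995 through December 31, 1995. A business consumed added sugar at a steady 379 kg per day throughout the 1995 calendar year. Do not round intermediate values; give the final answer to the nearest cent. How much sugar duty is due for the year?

January 1 – October 22, 1995: 295 days × 379 kg/day = 111,805 kg at £0.16/kg → £17888.80
October 23 – December 31, 1995: 70 days × 379 kg/day = 26,530 kg at £0.34/kg → £9020.20

£26909.00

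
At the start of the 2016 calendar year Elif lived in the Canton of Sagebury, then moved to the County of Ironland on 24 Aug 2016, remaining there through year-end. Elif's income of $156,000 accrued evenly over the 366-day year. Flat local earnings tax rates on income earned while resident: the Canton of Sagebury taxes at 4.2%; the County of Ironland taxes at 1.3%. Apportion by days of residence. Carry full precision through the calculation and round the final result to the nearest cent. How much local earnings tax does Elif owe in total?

$4,945.11

The Canton of Sagebury, 1 Jan – 23 Aug 2016: 236 days → $156,000 × 4.2% × 236/366 = $4,224.7869
The County of Ironland, 24 Aug – 31 Dec 2016: 130 days → $156,000 × 1.3% × 130/366 = $720.3279
Total = $4,945.1148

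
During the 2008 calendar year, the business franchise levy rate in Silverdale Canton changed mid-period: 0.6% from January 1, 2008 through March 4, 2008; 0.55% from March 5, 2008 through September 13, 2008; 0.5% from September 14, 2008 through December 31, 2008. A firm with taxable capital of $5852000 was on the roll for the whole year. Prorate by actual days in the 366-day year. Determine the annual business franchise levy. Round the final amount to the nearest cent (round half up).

January 1 – March 4, 2008: 64 days at 0.6% → $5852000 × 0.6% × 64/366 = $6139.8033
March 5 – September 13, 2008: 193 days at 0.55% → $5852000 × 0.55% × 193/366 = $16972.3989
September 14 – December 31, 2008: 109 days at 0.5% → $5852000 × 0.5% × 109/366 = $8714.0437
Total = $31826.2459

$31826.25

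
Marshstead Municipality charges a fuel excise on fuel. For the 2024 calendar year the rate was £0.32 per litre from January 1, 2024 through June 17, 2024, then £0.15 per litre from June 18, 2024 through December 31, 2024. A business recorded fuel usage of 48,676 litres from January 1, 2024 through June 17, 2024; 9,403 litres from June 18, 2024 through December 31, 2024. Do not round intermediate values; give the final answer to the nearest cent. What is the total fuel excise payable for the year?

£16,986.77

January 1 – June 17, 2024: 48,676 litres at £0.32/litre → £15,576.32
June 18 – December 31, 2024: 9,403 litres at £0.15/litre → £1,410.45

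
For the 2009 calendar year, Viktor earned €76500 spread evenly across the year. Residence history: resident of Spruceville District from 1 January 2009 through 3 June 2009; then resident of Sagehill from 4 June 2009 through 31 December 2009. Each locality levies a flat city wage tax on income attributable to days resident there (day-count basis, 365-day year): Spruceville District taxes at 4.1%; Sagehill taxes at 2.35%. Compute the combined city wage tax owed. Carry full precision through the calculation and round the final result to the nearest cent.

Spruceville District, 1 January – 3 June 2009: 154 days → €76500 × 4.1% × 154/365 = €1323.3452
Sagehill, 4 June – 31 December 2009: 211 days → €76500 × 2.35% × 211/365 = €1039.2473
Total = €2362.5925

€2362.59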